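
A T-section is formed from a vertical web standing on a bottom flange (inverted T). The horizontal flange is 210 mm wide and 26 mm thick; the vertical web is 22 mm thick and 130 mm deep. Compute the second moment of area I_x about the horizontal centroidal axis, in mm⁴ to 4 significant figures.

I_x ≈ 1.575 × 10⁷ mm⁴

Split into non-overlapping primitives; take the origin at the lower-left of the bounding box.
Flange: 210 × 26, A = 5 460 mm², y = 13 mm, Ī = 307 580 mm⁴.
Web: 22 × 130, A = 2 860 mm², y = 91 mm, Ī = 4 027 833 mm⁴.
Centroid: ȳ = ΣA·y / ΣA = 39.8125 mm.
Transfer each piece to the horizontal centroidal axis using Ī + A·d² with d = y − 39.8125:
  flange: d = -26.8125 mm → contributes +4 232 829 mm⁴
  web: d = 51.1875 mm → contributes +11 521 491 mm⁴
Total I = 15 754 321 mm⁴.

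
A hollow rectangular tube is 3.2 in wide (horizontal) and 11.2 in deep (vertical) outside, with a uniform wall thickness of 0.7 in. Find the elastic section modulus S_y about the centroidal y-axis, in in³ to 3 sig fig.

Split into non-overlapping primitives; take the origin at the lower-left of the bounding box.
Outer rectangle: 3.2 × 11.2, A = 35.84 in², x = 1.6 in, Ī = 30.583 in⁴.
Inner void (subtracted): 1.8 × 9.8, A = 17.64 in², x = 1.6 in, Ī = 4.7628 in⁴.
By symmetry the centroid is at mid-width, x̄ = 1.6 in.
All pieces are centred on the centroidal y-axis, so I = ΣĪ (holes subtracted) = 25.821 in⁴.
Extreme fibre distance c = 1.6 in; S = I/c = 16.138 in³.

S_y ≈ 16.1 in³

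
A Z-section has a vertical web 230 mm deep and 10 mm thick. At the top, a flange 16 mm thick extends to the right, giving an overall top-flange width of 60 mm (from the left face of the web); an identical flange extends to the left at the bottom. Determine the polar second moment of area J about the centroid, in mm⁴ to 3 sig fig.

Split into non-overlapping primitives; take the origin at the lower-left of the bounding box.
Web: 10 × 230, A = 2 300 mm², y = 115 mm, Ī = 10 139 167 mm⁴.
Top flange (beyond web): 50 × 16, A = 800 mm², y = 222 mm, Ī = 17 067 mm⁴.
Bottom flange (beyond web): 50 × 16, A = 800 mm², y = 8 mm, Ī = 17 067 mm⁴.
Centroid: ȳ = ΣA·y / ΣA = 115 mm.
Transfer each piece to the centroidal x-axis using Ī + A·d² with d = y − 115:
  web: d = 0 mm → contributes +10 139 167 mm⁴
  top flange (beyond web): d = 107 mm → contributes +9 176 267 mm⁴
  bottom flange (beyond web): d = -107 mm → contributes +9 176 267 mm⁴
Total I = 28 491 700 mm⁴.
For the y-axis: x̄ = 55 mm.
Repeating about the centroidal y-axis gives I_y = 1 792 500 mm⁴.
Polar second moment: J = I_x + I_y = 30 284 200 mm⁴.

J ≈ 3.03 × 10⁷ mm⁴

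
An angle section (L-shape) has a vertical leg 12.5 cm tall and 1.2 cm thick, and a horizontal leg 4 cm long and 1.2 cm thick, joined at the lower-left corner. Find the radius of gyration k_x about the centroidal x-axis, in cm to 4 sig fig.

k_x ≈ 3.928 cm

Split into non-overlapping primitives; take the origin at the lower-left of the bounding box.
Vertical leg: 1.2 × 12.5, A = 15 cm², y = 6.25 cm, Ī = 195.313 cm⁴.
Horizontal leg (remainder): 2.8 × 1.2, A = 3.36 cm², y = 0.6 cm, Ī = 0.4032 cm⁴.
Centroid: ȳ = ΣA·y / ΣA = 5.21601 cm.
Transfer each piece to the centroidal x-axis using Ī + A·d² with d = y − 5.21601:
  vertical leg: d = 1.03399 cm → contributes +211.349 cm⁴
  horizontal leg (remainder): d = -4.61601 cm → contributes +71.9967 cm⁴
Total I = 283.346 cm⁴.
Radius of gyration: k = √(I/A) = √(283.346 / 18.36) = 3.92846 cm.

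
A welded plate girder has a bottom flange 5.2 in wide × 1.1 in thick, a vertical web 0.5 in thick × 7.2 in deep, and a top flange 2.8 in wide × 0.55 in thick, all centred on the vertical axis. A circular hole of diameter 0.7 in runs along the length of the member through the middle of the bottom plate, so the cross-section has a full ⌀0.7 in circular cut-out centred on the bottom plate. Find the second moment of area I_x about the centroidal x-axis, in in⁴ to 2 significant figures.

I_x ≈ 110 in⁴

Break the section into simple shapes (no overlaps), measuring from the bottom-left corner of the bounding box.
Bottom plate: 5.2 × 1.1, A = 5.72 in², y = 0.55 in, Ī = 0.5768 in⁴.
Web plate: 0.5 × 7.2, A = 3.6 in², y = 4.7 in, Ī = 15.55 in⁴.
Top plate: 2.8 × 0.55, A = 1.54 in², y = 8.575 in, Ī = 0.03882 in⁴.
Hole (subtracted): ⌀0.7, A = 0.3848 in², y = 0.55 in, Ī = 0.01179 in⁴.
Centroid: ȳ = ΣA·y / ΣA = 3.156 in.
Transfer each piece to the centroidal x-axis using Ī + A·d² with d = y − 3.156:
  bottom plate: d = -2.606 in → contributes +39.42 in⁴
  web plate: d = 1.544 in → contributes +24.13 in⁴
  top plate: d = 5.419 in → contributes +45.26 in⁴
  hole: d = -2.606 in → contributes −2.625 in⁴
Total I = 106.2 in⁴.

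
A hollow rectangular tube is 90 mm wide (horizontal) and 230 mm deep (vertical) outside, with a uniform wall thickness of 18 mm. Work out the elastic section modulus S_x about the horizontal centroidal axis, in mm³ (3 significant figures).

S_x ≈ 5.08 × 10⁵ mm³

Break the section into simple shapes (no overlaps), measuring from the bottom-left corner of the bounding box.
Outer rectangle: 90 × 230, A = 20 700 mm², y = 115 mm, Ī = 91 252 500 mm⁴.
Inner void (subtracted): 54 × 194, A = 10 476 mm², y = 115 mm, Ī = 32 856 228 mm⁴.
By symmetry the centroid is at mid-height, ȳ = 115 mm.
All pieces are centred on the horizontal centroidal axis, so I = ΣĪ (holes subtracted) = 58 396 272 mm⁴.
Extreme fibre distance c = 115 mm; S = I/c = 507 794 mm³.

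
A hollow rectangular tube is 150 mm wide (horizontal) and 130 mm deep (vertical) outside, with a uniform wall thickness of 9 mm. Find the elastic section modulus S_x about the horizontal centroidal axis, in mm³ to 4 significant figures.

Split into non-overlapping primitives; take the origin at the lower-left of the bounding box.
Outer rectangle: 150 × 130, A = 19 500 mm², y = 65 mm, Ī = 27 462 500 mm⁴.
Inner void (subtracted): 132 × 112, A = 14 784 mm², y = 65 mm, Ī = 15 454 208 mm⁴.
By symmetry the centroid is at mid-height, ȳ = 65 mm.
All pieces are centred on the horizontal centroidal axis, so I = ΣĪ (holes subtracted) = 12 008 292 mm⁴.
Extreme fibre distance c = 65 mm; S = I/c = 184 743 mm³.

S_x ≈ 1.847 × 10⁵ mm³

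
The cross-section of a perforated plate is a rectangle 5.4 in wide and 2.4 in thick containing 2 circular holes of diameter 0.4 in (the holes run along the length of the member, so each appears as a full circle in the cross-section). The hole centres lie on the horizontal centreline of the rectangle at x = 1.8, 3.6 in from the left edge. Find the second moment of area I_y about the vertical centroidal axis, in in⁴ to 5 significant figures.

Break the section into simple shapes (no overlaps), measuring from the bottom-left corner of the bounding box.
Plate: 5.4 × 2.4, A = 12.96 in², x = 2.7 in, Ī = 31.4928 in⁴.
Hole 1 (subtracted): ⌀0.4, A = 0.1256637 in², x = 1.8 in, Ī = 0.001256637 in⁴.
Hole 2 (subtracted): ⌀0.4, A = 0.1256637 in², x = 3.6 in, Ī = 0.001256637 in⁴.
By symmetry the centroid is at mid-width, x̄ = 2.7 in.
Transfer each piece to the vertical centroidal axis using Ī + A·d² with d = x − 2.7:
  plate: d = 0 in → contributes +31.4928 in⁴
  hole 1: d = -0.9 in → contributes −0.1030442 in⁴
  hole 2: d = 0.9 in → contributes −0.1030442 in⁴
Total I = 31.28671 in⁴.

I_y ≈ 31.287 in⁴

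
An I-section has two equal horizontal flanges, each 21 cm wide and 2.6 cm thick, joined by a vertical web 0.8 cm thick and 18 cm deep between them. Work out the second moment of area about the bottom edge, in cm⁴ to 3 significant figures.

Decompose the section into non-overlapping parts with the origin at the bottom-left of its bounding rectangle.
Bottom flange: 21 × 2.6, A = 54.6 cm², y = 1.3 cm, Ī = 30.758 cm⁴.
Web: 0.8 × 18, A = 14.4 cm², y = 11.6 cm, Ī = 388.8 cm⁴.
Top flange: 21 × 2.6, A = 54.6 cm², y = 21.9 cm, Ī = 30.758 cm⁴.
Transfer each piece to the base of the section using Ī + A·d² with d = y − 0:
  bottom flange: d = 1.3 cm → contributes +123.03 cm⁴
  web: d = 11.6 cm → contributes +2326.5 cm⁴
  top flange: d = 21.9 cm → contributes +26 217 cm⁴
Total I = 28 667 cm⁴.

I_base ≈ 2.87 × 10⁴ cm⁴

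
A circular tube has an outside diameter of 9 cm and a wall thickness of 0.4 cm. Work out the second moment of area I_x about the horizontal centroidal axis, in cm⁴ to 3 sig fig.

I_x ≈ 100 cm⁴

Split into non-overlapping primitives; take the origin at the lower-left of the bounding box.
Outer circle: ⌀9, A = 63.617 cm², y = 4.5 cm, Ī = 322.06 cm⁴.
Bore (subtracted): ⌀8.2, A = 52.81 cm², y = 4.5 cm, Ī = 221.93 cm⁴.
By symmetry the centroid is at mid-height, ȳ = 4.5 cm.
All pieces are centred on the horizontal centroidal axis, so I = ΣĪ (holes subtracted) = 100.13 cm⁴.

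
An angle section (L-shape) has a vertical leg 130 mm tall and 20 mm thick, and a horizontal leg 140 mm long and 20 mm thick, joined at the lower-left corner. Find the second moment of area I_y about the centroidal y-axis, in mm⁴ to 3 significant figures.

Decompose the section into non-overlapping parts with the origin at the bottom-left of its bounding rectangle.
Vertical leg: 20 × 130, A = 2 600 mm², x = 10 mm, Ī = 86 667 mm⁴.
Horizontal leg (remainder): 120 × 20, A = 2 400 mm², x = 80 mm, Ī = 2 880 000 mm⁴.
Centroid: x̄ = ΣA·x / ΣA = 43.6 mm.
Transfer each piece to the centroidal y-axis using Ī + A·d² with d = x − 43.6:
  vertical leg: d = -33.6 mm → contributes +3 021 963 mm⁴
  horizontal leg (remainder): d = 36.4 mm → contributes +6 059 904 mm⁴
Total I = 9 081 867 mm⁴.

I_y ≈ 9.08 × 10⁶ mm⁴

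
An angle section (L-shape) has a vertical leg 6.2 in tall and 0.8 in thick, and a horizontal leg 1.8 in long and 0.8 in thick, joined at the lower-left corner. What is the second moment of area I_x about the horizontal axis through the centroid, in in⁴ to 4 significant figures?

I_x ≈ 20.95 in⁴

Decompose the section into non-overlapping parts with the origin at the bottom-left of its bounding rectangle.
Vertical leg: 0.8 × 6.2, A = 4.96 in², y = 3.1 in, Ī = 15.8885 in⁴.
Horizontal leg (remainder): 1 × 0.8, A = 0.8 in², y = 0.4 in, Ī = 0.0426667 in⁴.
Centroid: ȳ = ΣA·y / ΣA = 2.725 in.
Transfer each piece to the horizontal axis through the centroid using Ī + A·d² with d = y − 2.725:
  vertical leg: d = 0.375 in → contributes +16.586 in⁴
  horizontal leg (remainder): d = -2.325 in → contributes +4.36717 in⁴
Total I = 20.9532 in⁴.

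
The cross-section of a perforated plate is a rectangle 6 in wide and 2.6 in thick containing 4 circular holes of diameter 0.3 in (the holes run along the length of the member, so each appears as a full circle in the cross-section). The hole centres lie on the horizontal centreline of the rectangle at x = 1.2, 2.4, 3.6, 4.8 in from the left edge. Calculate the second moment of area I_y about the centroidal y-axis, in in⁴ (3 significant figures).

Break the section into simple shapes (no overlaps), measuring from the bottom-left corner of the bounding box.
Plate: 6 × 2.6, A = 15.6 in², x = 3 in, Ī = 46.8 in⁴.
Hole 1 (subtracted): ⌀0.3, A = 0.070686 in², x = 1.2 in, Ī = 0.00039761 in⁴.
Hole 2 (subtracted): ⌀0.3, A = 0.070686 in², x = 2.4 in, Ī = 0.00039761 in⁴.
Hole 3 (subtracted): ⌀0.3, A = 0.070686 in², x = 3.6 in, Ī = 0.00039761 in⁴.
Hole 4 (subtracted): ⌀0.3, A = 0.070686 in², x = 4.8 in, Ī = 0.00039761 in⁴.
By symmetry the centroid is at mid-width, x̄ = 3 in.
Transfer each piece to the centroidal y-axis using Ī + A·d² with d = x − 3:
  plate: d = 0 in → contributes +46.8 in⁴
  hole 1: d = -1.8 in → contributes −0.22942 in⁴
  hole 2: d = -0.6 in → contributes −0.025845 in⁴
  hole 3: d = 0.6 in → contributes −0.025845 in⁴
  hole 4: d = 1.8 in → contributes −0.22942 in⁴
Total I = 46.289 in⁴.

I_y ≈ 46.3 in⁴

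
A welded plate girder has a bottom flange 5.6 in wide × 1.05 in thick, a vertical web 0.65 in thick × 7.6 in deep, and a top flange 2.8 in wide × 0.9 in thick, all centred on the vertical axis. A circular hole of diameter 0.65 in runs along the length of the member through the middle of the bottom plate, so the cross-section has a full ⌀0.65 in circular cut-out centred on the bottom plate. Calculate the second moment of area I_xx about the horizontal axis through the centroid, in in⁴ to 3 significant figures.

I_xx ≈ 160 in⁴

Decompose the section into non-overlapping parts with the origin at the bottom-left of its bounding rectangle.
Bottom plate: 5.6 × 1.05, A = 5.88 in², y = 0.525 in, Ī = 0.54023 in⁴.
Web plate: 0.65 × 7.6, A = 4.94 in², y = 4.85 in, Ī = 23.778 in⁴.
Top plate: 2.8 × 0.9, A = 2.52 in², y = 9.1 in, Ī = 0.1701 in⁴.
Hole (subtracted): ⌀0.65, A = 0.33183 in², y = 0.525 in, Ī = 0.0087624 in⁴.
Centroid: ȳ = ΣA·y / ΣA = 3.8287 in.
Transfer each piece to the horizontal axis through the centroid using Ī + A·d² with d = y − 3.8287:
  bottom plate: d = -3.3037 in → contributes +64.715 in⁴
  web plate: d = 1.0213 in → contributes +28.931 in⁴
  top plate: d = 5.2713 in → contributes +70.194 in⁴
  hole: d = -3.3037 in → contributes −3.6304 in⁴
Total I = 160.21 in⁴.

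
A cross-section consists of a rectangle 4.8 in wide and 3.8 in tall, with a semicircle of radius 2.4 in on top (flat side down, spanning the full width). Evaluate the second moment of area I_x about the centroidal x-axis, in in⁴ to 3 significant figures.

I_x ≈ 77.1 in⁴

Break the section into simple shapes (no overlaps), measuring from the bottom-left corner of the bounding box.
Rectangular body: 4.8 × 3.8, A = 18.24 in², y = 1.9 in, Ī = 21.949 in⁴.
Semicircular cap: semicircle r = 2.4, A = 9.0478 in², y = 4.8186 in, Ī = 3.6415 in⁴.
Centroid: ȳ = ΣA·y / ΣA = 2.8677 in.
Transfer each piece to the centroidal x-axis using Ī + A·d² with d = y − 2.8677:
  rectangular body: d = -0.96771 in → contributes +39.03 in⁴
  semicircular cap: d = 1.9509 in → contributes +38.077 in⁴
Total I = 77.107 in⁴.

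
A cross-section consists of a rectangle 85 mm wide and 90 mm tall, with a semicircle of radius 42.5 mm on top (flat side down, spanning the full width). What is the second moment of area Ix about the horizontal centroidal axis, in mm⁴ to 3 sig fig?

Treat the section as a set of non-overlapping primitives; coordinates are from the bounding-box lower-left.
Rectangular body: 85 × 90, A = 7 650 mm², y = 45 mm, Ī = 5 163 750 mm⁴.
Semicircular cap: semicircle r = 42.5, A = 2837.3 mm², y = 108.04 mm, Ī = 358 086 mm⁴.
Centroid: ȳ = ΣA·y / ΣA = 62.054 mm.
Transfer each piece to the horizontal centroidal axis using Ī + A·d² with d = y − 62.054:
  rectangular body: d = -17.054 mm → contributes +7 388 762 mm⁴
  semicircular cap: d = 45.983 mm → contributes +6 357 324 mm⁴
Total I = 13 746 086 mm⁴.

Ix ≈ 1.37 × 10⁷ mm⁴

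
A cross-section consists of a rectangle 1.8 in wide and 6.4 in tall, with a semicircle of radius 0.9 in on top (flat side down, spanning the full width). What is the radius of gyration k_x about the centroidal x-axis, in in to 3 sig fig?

Split into non-overlapping primitives; take the origin at the lower-left of the bounding box.
Rectangular body: 1.8 × 6.4, A = 11.52 in², y = 3.2 in, Ī = 39.322 in⁴.
Semicircular cap: semicircle r = 0.9, A = 1.2723 in², y = 6.782 in, Ī = 0.072012 in⁴.
Centroid: ȳ = ΣA·y / ΣA = 3.5563 in.
Transfer each piece to the centroidal x-axis using Ī + A·d² with d = y − 3.5563:
  rectangular body: d = -0.35627 in → contributes +40.784 in⁴
  semicircular cap: d = 3.2257 in → contributes +13.311 in⁴
Total I = 54.095 in⁴.
Radius of gyration: k = √(I/A) = √(54.095 / 12.792) = 2.0564 in.

k_x ≈ 2.06 in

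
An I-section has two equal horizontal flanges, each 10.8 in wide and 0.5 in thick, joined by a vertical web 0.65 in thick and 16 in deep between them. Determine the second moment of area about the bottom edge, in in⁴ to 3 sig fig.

I_base ≈ 2490 in⁴

Split into non-overlapping primitives; take the origin at the lower-left of the bounding box.
Bottom flange: 10.8 × 0.5, A = 5.4 in², y = 0.25 in, Ī = 0.1125 in⁴.
Web: 0.65 × 16, A = 10.4 in², y = 8.5 in, Ī = 221.87 in⁴.
Top flange: 10.8 × 0.5, A = 5.4 in², y = 16.75 in, Ī = 0.1125 in⁴.
Transfer each piece to the bottom edge using Ī + A·d² with d = y − 0:
  bottom flange: d = 0.25 in → contributes +0.45 in⁴
  web: d = 8.5 in → contributes +973.27 in⁴
  top flange: d = 16.75 in → contributes +1515.2 in⁴
Total I = 2488.9 in⁴.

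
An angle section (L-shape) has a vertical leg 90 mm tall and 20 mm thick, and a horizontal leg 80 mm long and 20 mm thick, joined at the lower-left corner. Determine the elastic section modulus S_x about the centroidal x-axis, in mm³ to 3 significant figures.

S_x ≈ 3.62 × 10⁴ mm³

Break the section into simple shapes (no overlaps), measuring from the bottom-left corner of the bounding box.
Vertical leg: 20 × 90, A = 1 800 mm², y = 45 mm, Ī = 1 215 000 mm⁴.
Horizontal leg (remainder): 60 × 20, A = 1 200 mm², y = 10 mm, Ī = 40 000 mm⁴.
Centroid: ȳ = ΣA·y / ΣA = 31 mm.
Transfer each piece to the centroidal x-axis using Ī + A·d² with d = y − 31:
  vertical leg: d = 14 mm → contributes +1 567 800 mm⁴
  horizontal leg (remainder): d = -21 mm → contributes +569 200 mm⁴
Total I = 2 137 000 mm⁴.
Extreme fibre distance c = 59 mm; S = I/c = 36 220 mm³.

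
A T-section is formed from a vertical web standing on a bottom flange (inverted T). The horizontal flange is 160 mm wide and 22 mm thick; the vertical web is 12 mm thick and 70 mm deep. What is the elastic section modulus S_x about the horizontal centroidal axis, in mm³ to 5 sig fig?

Break the section into simple shapes (no overlaps), measuring from the bottom-left corner of the bounding box.
Flange: 160 × 22, A = 3 520 mm², y = 11 mm, Ī = 141973.3 mm⁴.
Web: 12 × 70, A = 840 mm², y = 57 mm, Ī = 343 000 mm⁴.
Centroid: ȳ = ΣA·y / ΣA = 19.86239 mm.
Transfer each piece to the horizontal centroidal axis using Ī + A·d² with d = y − 19.86239:
  flange: d = -8.862385 mm → contributes +418440.7 mm⁴
  web: d = 37.13761 mm → contributes +1 501 530 mm⁴
Total I = 1 919 971 mm⁴.
Extreme fibre distance c = 72.13761 mm; S = I/c = 26615.39 mm³.

S_x ≈ 2.6615 × 10⁴ mm³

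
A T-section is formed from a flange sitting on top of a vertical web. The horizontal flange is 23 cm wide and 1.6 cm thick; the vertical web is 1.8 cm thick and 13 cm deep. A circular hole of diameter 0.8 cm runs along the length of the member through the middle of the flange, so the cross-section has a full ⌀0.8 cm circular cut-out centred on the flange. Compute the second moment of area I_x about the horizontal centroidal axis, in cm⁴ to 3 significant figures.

Split into non-overlapping primitives; take the origin at the lower-left of the bounding box.
Flange: 23 × 1.6, A = 36.8 cm², y = 13.8 cm, Ī = 7.8507 cm⁴.
Web: 1.8 × 13, A = 23.4 cm², y = 6.5 cm, Ī = 329.55 cm⁴.
Hole (subtracted): ⌀0.8, A = 0.50265 cm², y = 13.8 cm, Ī = 0.020106 cm⁴.
Centroid: ȳ = ΣA·y / ΣA = 10.939 cm.
Transfer each piece to the horizontal centroidal axis using Ī + A·d² with d = y − 10.939:
  flange: d = 2.8614 cm → contributes +309.16 cm⁴
  web: d = -4.4386 cm → contributes +790.55 cm⁴
  hole: d = 2.8614 cm → contributes −4.1357 cm⁴
Total I = 1095.6 cm⁴.

I_x ≈ 1100 cm⁴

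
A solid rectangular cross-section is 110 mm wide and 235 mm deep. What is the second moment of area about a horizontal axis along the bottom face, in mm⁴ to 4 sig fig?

I_base ≈ 4.759 × 10⁸ mm⁴

The section: 110 × 235, A = 25 850 mm², y = 117.5 mm, Ī = 118 963 854 mm⁴.
Transfer it to the bottom edge using Ī + A·d² with d = y − 0:
  the section: d = 117.5 mm → contributes +475 855 417 mm⁴
Total I = 475 855 417 mm⁴.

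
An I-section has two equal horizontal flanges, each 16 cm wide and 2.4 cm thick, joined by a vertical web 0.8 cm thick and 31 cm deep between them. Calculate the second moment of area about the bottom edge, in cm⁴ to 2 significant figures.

Break the section into simple shapes (no overlaps), measuring from the bottom-left corner of the bounding box.
Bottom flange: 16 × 2.4, A = 38.4 cm², y = 1.2 cm, Ī = 18.43 cm⁴.
Web: 0.8 × 31, A = 24.8 cm², y = 17.9 cm, Ī = 1 986 cm⁴.
Top flange: 16 × 2.4, A = 38.4 cm², y = 34.6 cm, Ī = 18.43 cm⁴.
Transfer each piece to the bottom edge using Ī + A·d² with d = y − 0:
  bottom flange: d = 1.2 cm → contributes +73.73 cm⁴
  web: d = 17.9 cm → contributes +9 932 cm⁴
  top flange: d = 34.6 cm → contributes +45 989 cm⁴
Total I = 55 995 cm⁴.

I_base ≈ 5.6 × 10⁴ cm⁴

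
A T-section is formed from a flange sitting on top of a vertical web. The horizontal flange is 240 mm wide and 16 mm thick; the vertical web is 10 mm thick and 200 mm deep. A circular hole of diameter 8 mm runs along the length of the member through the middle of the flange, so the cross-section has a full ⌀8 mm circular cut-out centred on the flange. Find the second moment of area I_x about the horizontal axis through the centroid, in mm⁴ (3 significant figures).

I_x ≈ 2.20 × 10⁷ mm⁴

Split into non-overlapping primitives; take the origin at the lower-left of the bounding box.
Flange: 240 × 16, A = 3 840 mm², y = 208 mm, Ī = 81 920 mm⁴.
Web: 10 × 200, A = 2 000 mm², y = 100 mm, Ī = 6 666 667 mm⁴.
Hole (subtracted): ⌀8, A = 50.265 mm², y = 208 mm, Ī = 201.06 mm⁴.
Centroid: ȳ = ΣA·y / ΣA = 170.69 mm.
Transfer each piece to the horizontal axis through the centroid using Ī + A·d² with d = y − 170.69:
  flange: d = 37.307 mm → contributes +5 426 597 mm⁴
  web: d = -70.693 mm → contributes +16 661 551 mm⁴
  hole: d = 37.307 mm → contributes −70 163 mm⁴
Total I = 22 017 985 mm⁴.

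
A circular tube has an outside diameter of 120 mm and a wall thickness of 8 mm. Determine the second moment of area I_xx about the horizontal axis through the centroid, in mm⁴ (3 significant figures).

Decompose the section into non-overlapping parts with the origin at the bottom-left of its bounding rectangle.
Outer circle: ⌀120, A = 11 310 mm², y = 60 mm, Ī = 10 178 760 mm⁴.
Bore (subtracted): ⌀104, A = 8494.9 mm², y = 60 mm, Ī = 5 742 530 mm⁴.
By symmetry the centroid is at mid-height, ȳ = 60 mm.
All pieces are centred on the horizontal axis through the centroid, so I = ΣĪ (holes subtracted) = 4 436 230 mm⁴.

I_xx ≈ 4.44 × 10⁶ mm⁴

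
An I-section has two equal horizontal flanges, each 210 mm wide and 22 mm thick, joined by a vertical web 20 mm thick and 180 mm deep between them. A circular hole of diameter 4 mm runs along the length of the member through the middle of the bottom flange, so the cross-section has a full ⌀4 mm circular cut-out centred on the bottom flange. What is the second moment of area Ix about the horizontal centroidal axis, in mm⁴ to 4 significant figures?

Split into non-overlapping primitives; take the origin at the lower-left of the bounding box.
Bottom flange: 210 × 22, A = 4 620 mm², y = 11 mm, Ī = 186 340 mm⁴.
Web: 20 × 180, A = 3 600 mm², y = 112 mm, Ī = 9 720 000 mm⁴.
Top flange: 210 × 22, A = 4 620 mm², y = 213 mm, Ī = 186 340 mm⁴.
Hole (subtracted): ⌀4, A = 12.5664 mm², y = 11 mm, Ī = 12.5664 mm⁴.
Centroid: ȳ = ΣA·y / ΣA = 112.099 mm.
Transfer each piece to the horizontal centroidal axis using Ī + A·d² with d = y − 112.099:
  bottom flange: d = -101.099 mm → contributes +47 407 344 mm⁴
  web: d = -0.0989445 mm → contributes +9 720 035 mm⁴
  top flange: d = 100.901 mm → contributes +47 222 666 mm⁴
  hole: d = -101.099 mm → contributes −128 453 mm⁴
Total I = 104 221 592 mm⁴.

Ix ≈ 1.042 × 10⁸ mm⁴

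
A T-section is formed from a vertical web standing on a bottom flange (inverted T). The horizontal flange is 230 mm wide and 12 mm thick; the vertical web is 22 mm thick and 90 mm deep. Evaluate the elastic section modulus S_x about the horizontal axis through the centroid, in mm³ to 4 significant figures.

Decompose the section into non-overlapping parts with the origin at the bottom-left of its bounding rectangle.
Flange: 230 × 12, A = 2 760 mm², y = 6 mm, Ī = 33 120 mm⁴.
Web: 22 × 90, A = 1 980 mm², y = 57 mm, Ī = 1 336 500 mm⁴.
Centroid: ȳ = ΣA·y / ΣA = 27.3038 mm.
Transfer each piece to the horizontal axis through the centroid using Ī + A·d² with d = y − 27.3038:
  flange: d = -21.3038 mm → contributes +1 285 751 mm⁴
  web: d = 29.6962 mm → contributes +3 082 592 mm⁴
Total I = 4 368 343 mm⁴.
Extreme fibre distance c = 74.6962 mm; S = I/c = 58481.5 mm³.

S_x ≈ 5.848 × 10⁴ mm³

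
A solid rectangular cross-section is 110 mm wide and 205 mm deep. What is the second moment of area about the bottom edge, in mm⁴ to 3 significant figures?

I_base ≈ 3.16 × 10⁸ mm⁴

The section: 110 × 205, A = 22 550 mm², y = 102.5 mm, Ī = 78 971 979 mm⁴.
Transfer it to a horizontal axis along the bottom face using Ī + A·d² with d = y − 0:
  the section: d = 102.5 mm → contributes +315 887 917 mm⁴
Total I = 315 887 917 mm⁴.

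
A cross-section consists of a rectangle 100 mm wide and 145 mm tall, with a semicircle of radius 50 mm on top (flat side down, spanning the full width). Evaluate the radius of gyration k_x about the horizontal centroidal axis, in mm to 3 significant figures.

k_x ≈ 53.7 mm

Split into non-overlapping primitives; take the origin at the lower-left of the bounding box.
Rectangular body: 100 × 145, A = 14 500 mm², y = 72.5 mm, Ī = 25 405 208 mm⁴.
Semicircular cap: semicircle r = 50, A = 3 927 mm², y = 166.22 mm, Ī = 685 981 mm⁴.
Centroid: ȳ = ΣA·y / ΣA = 92.473 mm.
Transfer each piece to the horizontal centroidal axis using Ī + A·d² with d = y − 92.473:
  rectangular body: d = -19.973 mm → contributes +31 189 492 mm⁴
  semicircular cap: d = 73.748 mm → contributes +22 043 840 mm⁴
Total I = 53 233 332 mm⁴.
Radius of gyration: k = √(I/A) = √(53 233 332 / 18 427) = 53.748 mm.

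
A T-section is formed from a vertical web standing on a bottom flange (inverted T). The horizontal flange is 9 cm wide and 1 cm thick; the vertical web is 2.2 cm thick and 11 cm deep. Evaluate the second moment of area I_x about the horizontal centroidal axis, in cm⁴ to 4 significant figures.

I_x ≈ 480.9 cm⁴

Break the section into simple shapes (no overlaps), measuring from the bottom-left corner of the bounding box.
Flange: 9 × 1, A = 9 cm², y = 0.5 cm, Ī = 0.75 cm⁴.
Web: 2.2 × 11, A = 24.2 cm², y = 6.5 cm, Ī = 244.017 cm⁴.
Centroid: ȳ = ΣA·y / ΣA = 4.87349 cm.
Transfer each piece to the horizontal centroidal axis using Ī + A·d² with d = y − 4.87349:
  flange: d = -4.37349 cm → contributes +172.897 cm⁴
  web: d = 1.62651 cm → contributes +308.038 cm⁴
Total I = 480.935 cm⁴.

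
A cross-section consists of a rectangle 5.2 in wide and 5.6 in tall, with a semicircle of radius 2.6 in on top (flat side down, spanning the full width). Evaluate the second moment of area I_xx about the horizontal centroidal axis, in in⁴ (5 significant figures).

Break the section into simple shapes (no overlaps), measuring from the bottom-left corner of the bounding box.
Rectangular body: 5.2 × 5.6, A = 29.12 in², y = 2.8 in, Ī = 76.10027 in⁴.
Semicircular cap: semicircle r = 2.6, A = 10.61858 in², y = 6.703474 in, Ī = 5.01563 in⁴.
Centroid: ȳ = ΣA·y / ΣA = 3.843051 in.
Transfer each piece to the horizontal centroidal axis using Ī + A·d² with d = y − 3.843051:
  rectangular body: d = -1.043051 in → contributes +107.7815 in⁴
  semicircular cap: d = 2.860423 in → contributes +91.89711 in⁴
Total I = 199.6786 in⁴.

I_xx ≈ 199.68 in⁴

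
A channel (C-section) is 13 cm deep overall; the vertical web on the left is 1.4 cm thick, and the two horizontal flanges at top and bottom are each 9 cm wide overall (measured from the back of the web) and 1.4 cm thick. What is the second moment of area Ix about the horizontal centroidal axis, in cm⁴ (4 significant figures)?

Split into non-overlapping primitives; take the origin at the lower-left of the bounding box.
Web: 1.4 × 13, A = 18.2 cm², y = 6.5 cm, Ī = 256.317 cm⁴.
Top flange (beyond web): 7.6 × 1.4, A = 10.64 cm², y = 12.3 cm, Ī = 1.73787 cm⁴.
Bottom flange (beyond web): 7.6 × 1.4, A = 10.64 cm², y = 0.7 cm, Ī = 1.73787 cm⁴.
By symmetry the centroid is at mid-height, ȳ = 6.5 cm.
Transfer each piece to the horizontal centroidal axis using Ī + A·d² with d = y − 6.5:
  web: d = 0 cm → contributes +256.317 cm⁴
  top flange (beyond web): d = 5.8 cm → contributes +359.667 cm⁴
  bottom flange (beyond web): d = -5.8 cm → contributes +359.667 cm⁴
Total I = 975.652 cm⁴.

Ix ≈ 975.7 cm⁴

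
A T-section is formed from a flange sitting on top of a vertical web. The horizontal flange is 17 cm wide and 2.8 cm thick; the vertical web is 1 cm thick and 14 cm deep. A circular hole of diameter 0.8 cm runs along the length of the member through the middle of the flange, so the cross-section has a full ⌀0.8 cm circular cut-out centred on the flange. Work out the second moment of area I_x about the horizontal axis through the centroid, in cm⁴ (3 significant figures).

I_x ≈ 1020 cm⁴

Treat the section as a set of non-overlapping primitives; coordinates are from the bounding-box lower-left.
Flange: 17 × 2.8, A = 47.6 cm², y = 15.4 cm, Ī = 31.099 cm⁴.
Web: 1 × 14, A = 14 cm², y = 7 cm, Ī = 228.67 cm⁴.
Hole (subtracted): ⌀0.8, A = 0.50265 cm², y = 15.4 cm, Ī = 0.020106 cm⁴.
Centroid: ȳ = ΣA·y / ΣA = 13.475 cm.
Transfer each piece to the horizontal axis through the centroid using Ī + A·d² with d = y − 13.475:
  flange: d = 1.9248 cm → contributes +207.45 cm⁴
  web: d = -6.4752 cm → contributes +815.66 cm⁴
  hole: d = 1.9248 cm → contributes −1.8824 cm⁴
Total I = 1021.2 cm⁴.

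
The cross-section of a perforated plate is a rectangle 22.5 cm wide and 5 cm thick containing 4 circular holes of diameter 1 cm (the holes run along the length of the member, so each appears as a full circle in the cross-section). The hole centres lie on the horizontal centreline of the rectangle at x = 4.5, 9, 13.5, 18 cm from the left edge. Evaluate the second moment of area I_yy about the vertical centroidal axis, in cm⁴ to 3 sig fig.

I_yy ≈ 4670 cm⁴

Treat the section as a set of non-overlapping primitives; coordinates are from the bounding-box lower-left.
Plate: 22.5 × 5, A = 112.5 cm², x = 11.25 cm, Ī = 4746.1 cm⁴.
Hole 1 (subtracted): ⌀1, A = 0.7854 cm², x = 4.5 cm, Ī = 0.049087 cm⁴.
Hole 2 (subtracted): ⌀1, A = 0.7854 cm², x = 9 cm, Ī = 0.049087 cm⁴.
Hole 3 (subtracted): ⌀1, A = 0.7854 cm², x = 13.5 cm, Ī = 0.049087 cm⁴.
Hole 4 (subtracted): ⌀1, A = 0.7854 cm², x = 18 cm, Ī = 0.049087 cm⁴.
By symmetry the centroid is at mid-width, x̄ = 11.25 cm.
Transfer each piece to the vertical centroidal axis using Ī + A·d² with d = x − 11.25:
  plate: d = 0 cm → contributes +4746.1 cm⁴
  hole 1: d = -6.75 cm → contributes −35.834 cm⁴
  hole 2: d = -2.25 cm → contributes −4.0252 cm⁴
  hole 3: d = 2.25 cm → contributes −4.0252 cm⁴
  hole 4: d = 6.75 cm → contributes −35.834 cm⁴
Total I = 4666.4 cm⁴.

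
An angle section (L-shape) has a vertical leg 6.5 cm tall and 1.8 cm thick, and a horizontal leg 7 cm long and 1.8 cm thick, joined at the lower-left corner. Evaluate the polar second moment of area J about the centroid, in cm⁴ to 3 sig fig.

Break the section into simple shapes (no overlaps), measuring from the bottom-left corner of the bounding box.
Vertical leg: 1.8 × 6.5, A = 11.7 cm², y = 3.25 cm, Ī = 41.194 cm⁴.
Horizontal leg (remainder): 5.2 × 1.8, A = 9.36 cm², y = 0.9 cm, Ī = 2.5272 cm⁴.
Centroid: ȳ = ΣA·y / ΣA = 2.2056 cm.
Transfer each piece to the centroidal x-axis using Ī + A·d² with d = y − 2.2056:
  vertical leg: d = 1.0444 cm → contributes +53.957 cm⁴
  horizontal leg (remainder): d = -1.3056 cm → contributes +18.481 cm⁴
Total I = 72.438 cm⁴.
For the y-axis: x̄ = 2.4556 cm.
Repeating about the centroidal y-axis gives I_y = 87.95 cm⁴.
Polar second moment: J = I_x + I_y = 160.39 cm⁴.

J ≈ 160 cm⁴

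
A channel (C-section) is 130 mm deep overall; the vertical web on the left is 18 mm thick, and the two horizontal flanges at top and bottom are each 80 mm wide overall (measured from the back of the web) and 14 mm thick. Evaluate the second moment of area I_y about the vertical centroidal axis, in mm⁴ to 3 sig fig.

Treat the section as a set of non-overlapping primitives; coordinates are from the bounding-box lower-left.
Web: 18 × 130, A = 2 340 mm², x = 9 mm, Ī = 63 180 mm⁴.
Top flange (beyond web): 62 × 14, A = 868 mm², x = 49 mm, Ī = 278 049 mm⁴.
Bottom flange (beyond web): 62 × 14, A = 868 mm², x = 49 mm, Ī = 278 049 mm⁴.
Centroid: x̄ = ΣA·x / ΣA = 26.036 mm.
Transfer each piece to the vertical centroidal axis using Ī + A·d² with d = x − 26.036:
  web: d = -17.036 mm → contributes +742 332 mm⁴
  top flange (beyond web): d = 22.964 mm → contributes +735 773 mm⁴
  bottom flange (beyond web): d = 22.964 mm → contributes +735 773 mm⁴
Total I = 2 213 877 mm⁴.

I_y ≈ 2.21 × 10⁶ mm⁴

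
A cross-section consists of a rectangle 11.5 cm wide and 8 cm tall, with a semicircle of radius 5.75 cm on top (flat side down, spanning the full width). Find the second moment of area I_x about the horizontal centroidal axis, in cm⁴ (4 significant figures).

Decompose the section into non-overlapping parts with the origin at the bottom-left of its bounding rectangle.
Rectangular body: 11.5 × 8, A = 92 cm², y = 4 cm, Ī = 490.667 cm⁴.
Semicircular cap: semicircle r = 5.75, A = 51.9345 cm², y = 10.4404 cm, Ī = 119.979 cm⁴.
Centroid: ȳ = ΣA·y / ΣA = 6.32382 cm.
Transfer each piece to the horizontal centroidal axis using Ī + A·d² with d = y − 6.32382:
  rectangular body: d = -2.32382 cm → contributes +987.478 cm⁴
  semicircular cap: d = 4.11656 cm → contributes +1000.06 cm⁴
Total I = 1987.54 cm⁴.

I_x ≈ 1988 cm⁴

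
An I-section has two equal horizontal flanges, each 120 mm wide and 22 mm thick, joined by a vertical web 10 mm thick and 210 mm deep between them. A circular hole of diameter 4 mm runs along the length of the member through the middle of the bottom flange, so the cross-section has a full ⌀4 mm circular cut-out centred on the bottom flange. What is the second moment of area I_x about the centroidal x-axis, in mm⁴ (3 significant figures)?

I_x ≈ 7.88 × 10⁷ mm⁴

Break the section into simple shapes (no overlaps), measuring from the bottom-left corner of the bounding box.
Bottom flange: 120 × 22, A = 2 640 mm², y = 11 mm, Ī = 106 480 mm⁴.
Web: 10 × 210, A = 2 100 mm², y = 127 mm, Ī = 7 717 500 mm⁴.
Top flange: 120 × 22, A = 2 640 mm², y = 243 mm, Ī = 106 480 mm⁴.
Hole (subtracted): ⌀4, A = 12.566 mm², y = 11 mm, Ī = 12.566 mm⁴.
Centroid: ȳ = ΣA·y / ΣA = 127.2 mm.
Transfer each piece to the centroidal x-axis using Ī + A·d² with d = y − 127.2:
  bottom flange: d = -116.2 mm → contributes +35 751 607 mm⁴
  web: d = -0.19786 mm → contributes +7 717 582 mm⁴
  top flange: d = 115.8 mm → contributes +35 509 240 mm⁴
  hole: d = -116.2 mm → contributes −169 683 mm⁴
Total I = 78 808 746 mm⁴.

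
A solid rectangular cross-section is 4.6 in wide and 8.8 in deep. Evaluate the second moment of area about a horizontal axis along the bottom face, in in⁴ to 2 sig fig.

The section: 4.6 × 8.8, A = 40.48 in², y = 4.4 in, Ī = 261.2 in⁴.
Transfer it to a horizontal axis along the bottom face using Ī + A·d² with d = y − 0:
  the section: d = 4.4 in → contributes +1 045 in⁴
Total I = 1 045 in⁴.

I_base ≈ 1000 in⁴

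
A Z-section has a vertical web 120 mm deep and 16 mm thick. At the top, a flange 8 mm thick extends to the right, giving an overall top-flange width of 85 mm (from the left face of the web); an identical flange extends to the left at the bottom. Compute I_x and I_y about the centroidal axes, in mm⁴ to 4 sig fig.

Split into non-overlapping primitives; take the origin at the lower-left of the bounding box.
Web: 16 × 120, A = 1 920 mm², y = 60 mm, Ī = 2 304 000 mm⁴.
Top flange (beyond web): 69 × 8, A = 552 mm², y = 116 mm, Ī = 2 944 mm⁴.
Bottom flange (beyond web): 69 × 8, A = 552 mm², y = 4 mm, Ī = 2 944 mm⁴.
Centroid: ȳ = ΣA·y / ΣA = 60 mm.
Transfer each piece to the centroidal x-axis using Ī + A·d² with d = y − 60:
  web: d = 0 mm → contributes +2 304 000 mm⁴
  top flange (beyond web): d = 56 mm → contributes +1 734 016 mm⁴
  bottom flange (beyond web): d = -56 mm → contributes +1 734 016 mm⁴
Total I = 5 772 032 mm⁴.
For the y-axis: x̄ = 77 mm.
Repeating about the centroidal y-axis gives I_y = 2 473 072 mm⁴.

I_x ≈ 5.772 × 10⁶ mm⁴, I_y ≈ 2.473 × 10⁶ mm⁴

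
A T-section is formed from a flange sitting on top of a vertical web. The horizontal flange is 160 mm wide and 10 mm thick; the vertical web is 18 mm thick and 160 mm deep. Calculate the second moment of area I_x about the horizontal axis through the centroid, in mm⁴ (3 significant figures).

I_x ≈ 1.36 × 10⁷ mm⁴

Decompose the section into non-overlapping parts with the origin at the bottom-left of its bounding rectangle.
Flange: 160 × 10, A = 1 600 mm², y = 165 mm, Ī = 13 333 mm⁴.
Web: 18 × 160, A = 2 880 mm², y = 80 mm, Ī = 6 144 000 mm⁴.
Centroid: ȳ = ΣA·y / ΣA = 110.36 mm.
Transfer each piece to the horizontal axis through the centroid using Ī + A·d² with d = y − 110.36:
  flange: d = 54.643 mm → contributes +4 790 680 mm⁴
  web: d = -30.357 mm → contributes +8 798 082 mm⁴
Total I = 13 588 762 mm⁴.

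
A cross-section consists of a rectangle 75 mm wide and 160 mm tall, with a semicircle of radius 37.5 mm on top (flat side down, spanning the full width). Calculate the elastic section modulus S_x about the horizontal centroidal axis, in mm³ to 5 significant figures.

Treat the section as a set of non-overlapping primitives; coordinates are from the bounding-box lower-left.
Rectangular body: 75 × 160, A = 12 000 mm², y = 80 mm, Ī = 25 600 000 mm⁴.
Semicircular cap: semicircle r = 37.5, A = 2208.932 mm², y = 175.9155 mm, Ī = 217048.7 mm⁴.
Centroid: ȳ = ΣA·y / ΣA = 94.9111 mm.
Transfer each piece to the horizontal centroidal axis using Ī + A·d² with d = y − 94.9111:
  rectangular body: d = -14.9111 mm → contributes +28 268 091 mm⁴
  semicircular cap: d = 81.00439 mm → contributes +14 711 426 mm⁴
Total I = 42 979 517 mm⁴.
Extreme fibre distance c = 102.5889 mm; S = I/c = 418 949 mm³.

S_x ≈ 4.1895 × 10⁵ mm³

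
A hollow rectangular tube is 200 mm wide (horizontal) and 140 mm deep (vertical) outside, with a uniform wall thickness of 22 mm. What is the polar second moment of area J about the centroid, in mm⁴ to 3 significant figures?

J ≈ 9.72 × 10⁷ mm⁴

Split into non-overlapping primitives; take the origin at the lower-left of the bounding box.
Outer rectangle: 200 × 140, A = 28 000 mm², y = 70 mm, Ī = 45 733 333 mm⁴.
Inner void (subtracted): 156 × 96, A = 14 976 mm², y = 70 mm, Ī = 11 501 568 mm⁴.
By symmetry the centroid is at mid-height, ȳ = 70 mm.
All pieces are centred on the centroidal x-axis, so I = ΣĪ (holes subtracted) = 34 231 765 mm⁴.
Repeating about the centroidal y-axis gives I_y = 62 962 005 mm⁴.
Polar second moment: J = I_x + I_y = 97 193 771 mm⁴.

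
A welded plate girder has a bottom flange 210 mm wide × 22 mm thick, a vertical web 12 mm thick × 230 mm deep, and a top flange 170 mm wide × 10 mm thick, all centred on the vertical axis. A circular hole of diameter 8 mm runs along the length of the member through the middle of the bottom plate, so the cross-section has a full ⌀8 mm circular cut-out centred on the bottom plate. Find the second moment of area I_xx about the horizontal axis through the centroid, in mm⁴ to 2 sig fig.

Split into non-overlapping primitives; take the origin at the lower-left of the bounding box.
Bottom plate: 210 × 22, A = 4 620 mm², y = 11 mm, Ī = 186 340 mm⁴.
Web plate: 12 × 230, A = 2 760 mm², y = 137 mm, Ī = 12 167 000 mm⁴.
Top plate: 170 × 10, A = 1 700 mm², y = 257 mm, Ī = 14 167 mm⁴.
Hole (subtracted): ⌀8, A = 50.27 mm², y = 11 mm, Ī = 201.1 mm⁴.
Centroid: ȳ = ΣA·y / ΣA = 95.83 mm.
Transfer each piece to the horizontal axis through the centroid using Ī + A·d² with d = y − 95.83:
  bottom plate: d = -84.83 mm → contributes +33 429 645 mm⁴
  web plate: d = 41.17 mm → contributes +16 845 929 mm⁴
  top plate: d = 161.2 mm → contributes +44 174 939 mm⁴
  hole: d = -84.83 mm → contributes −361 887 mm⁴
Total I = 94 088 625 mm⁴.

I_xx ≈ 9.4 × 10⁷ mm⁴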